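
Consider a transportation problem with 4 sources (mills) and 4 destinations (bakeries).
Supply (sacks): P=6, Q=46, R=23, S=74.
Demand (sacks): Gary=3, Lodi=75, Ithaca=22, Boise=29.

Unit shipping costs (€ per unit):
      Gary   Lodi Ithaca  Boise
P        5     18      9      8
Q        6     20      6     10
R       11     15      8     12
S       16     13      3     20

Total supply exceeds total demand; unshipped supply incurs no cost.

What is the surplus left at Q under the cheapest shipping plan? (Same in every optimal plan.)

An optimal plan:
  P–Boise: 6 × €8 = €48
  Q–Gary: 3 × €6 = €18
  Q–Boise: 23 × €10 = €230
  R–Lodi: 23 × €15 = €345
  S–Lodi: 52 × €13 = €676
  S–Ithaca: 22 × €3 = €66
Total cost = €1383.
Q ships 26 of its 46, leaving 20.

20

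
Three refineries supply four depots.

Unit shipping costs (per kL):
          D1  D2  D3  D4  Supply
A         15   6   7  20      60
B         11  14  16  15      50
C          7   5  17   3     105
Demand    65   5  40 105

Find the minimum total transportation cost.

1400

One minimum-cost allocation:
  A->D1: 15 kL
  A->D2: 5 kL
  A->D3: 40 kL
  B->D1: 50 kL
  C->D4: 105 kL
Total cost = 1400.
(Supply check: A ships 60; B ships 50; C ships 105.)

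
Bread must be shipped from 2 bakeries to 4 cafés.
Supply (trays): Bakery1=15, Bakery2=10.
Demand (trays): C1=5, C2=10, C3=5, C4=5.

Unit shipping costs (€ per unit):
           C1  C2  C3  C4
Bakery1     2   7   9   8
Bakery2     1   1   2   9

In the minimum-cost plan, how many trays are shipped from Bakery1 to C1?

5

The minimum-cost plan:
  Bakery1→C1: 5 trays
  Bakery1→C2: 5 trays
  Bakery1→C4: 5 trays
  Bakery2→C2: 5 trays
  Bakery2→C3: 5 trays
Total cost = €100.
So Bakery1→C1 carries 5 trays.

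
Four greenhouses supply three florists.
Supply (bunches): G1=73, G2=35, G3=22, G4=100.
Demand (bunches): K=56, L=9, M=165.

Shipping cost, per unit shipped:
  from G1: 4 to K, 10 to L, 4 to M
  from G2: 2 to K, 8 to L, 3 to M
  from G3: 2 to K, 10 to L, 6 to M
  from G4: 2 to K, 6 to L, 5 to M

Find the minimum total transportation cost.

848

One minimum-cost allocation:
  G1->M: 73 × 4 = 292
  G2->M: 35 × 3 = 105
  G3->K: 22 × 2 = 44
  G4->K: 34 × 2 = 68
  G4->L: 9 × 6 = 54
  G4->M: 57 × 5 = 285
Total = 292 + 105 + 44 + 68 + 54 + 285 = 848.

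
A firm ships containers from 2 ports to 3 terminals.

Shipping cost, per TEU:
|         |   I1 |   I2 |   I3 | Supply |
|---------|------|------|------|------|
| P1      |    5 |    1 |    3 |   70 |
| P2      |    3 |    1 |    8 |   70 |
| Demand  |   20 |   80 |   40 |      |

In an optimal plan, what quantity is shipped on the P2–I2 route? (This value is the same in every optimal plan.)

50

Optimal shipments:
  P1->I2: 30 × 1 = 30
  P1->I3: 40 × 3 = 120
  P2->I1: 20 × 3 = 60
  P2->I2: 50 × 1 = 50
Total cost = 260.
So P2→I2 carries 50 TEU.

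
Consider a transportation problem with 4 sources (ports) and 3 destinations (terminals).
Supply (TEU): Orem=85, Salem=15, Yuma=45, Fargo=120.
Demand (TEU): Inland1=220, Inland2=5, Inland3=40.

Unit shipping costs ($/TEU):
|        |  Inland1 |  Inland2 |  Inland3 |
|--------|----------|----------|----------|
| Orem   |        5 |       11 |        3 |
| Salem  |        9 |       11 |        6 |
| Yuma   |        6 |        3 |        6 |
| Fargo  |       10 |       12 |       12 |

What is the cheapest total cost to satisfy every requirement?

1920

An optimal shipping plan:
  Orem–Inland1: 60 × $5 = $300
  Orem–Inland3: 25 × $3 = $75
  Salem–Inland3: 15 × $6 = $90
  Yuma–Inland1: 40 × $6 = $240
  Yuma–Inland2: 5 × $3 = $15
  Fargo–Inland1: 120 × $10 = $1200
Total = 300 + 75 + 90 + 240 + 15 + 1200 = $1920.
(Supply check: Orem ships 85; Salem ships 15; Yuma ships 45; Fargo ships 120.)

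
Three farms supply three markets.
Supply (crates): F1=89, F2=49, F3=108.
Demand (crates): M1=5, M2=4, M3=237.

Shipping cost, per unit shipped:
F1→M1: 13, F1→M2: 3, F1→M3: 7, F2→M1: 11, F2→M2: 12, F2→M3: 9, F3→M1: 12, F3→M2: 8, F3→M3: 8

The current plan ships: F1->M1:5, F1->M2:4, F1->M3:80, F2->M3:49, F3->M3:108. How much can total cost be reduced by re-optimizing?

Current plan cost = 5·13 + 4·3 + 80·7 + 49·9 + 108·8 = 1942.
Optimal plan:
  F1->M2: 4 × 3 = 12
  F1->M3: 85 × 7 = 595
  F2->M1: 5 × 11 = 55
  F2->M3: 44 × 9 = 396
  F3->M3: 108 × 8 = 864
Optimal cost = 1922.
Saving = 1942 − 1922 = 20.

20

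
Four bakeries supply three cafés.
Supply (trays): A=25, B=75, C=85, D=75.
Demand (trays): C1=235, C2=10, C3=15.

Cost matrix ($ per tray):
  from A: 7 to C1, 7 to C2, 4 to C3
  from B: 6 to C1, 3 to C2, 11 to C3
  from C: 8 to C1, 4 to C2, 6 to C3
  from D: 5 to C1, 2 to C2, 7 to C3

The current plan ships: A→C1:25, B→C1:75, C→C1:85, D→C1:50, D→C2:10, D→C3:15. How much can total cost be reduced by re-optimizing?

Current plan cost = 25·7 + 75·6 + 85·8 + 50·5 + 10·2 + 15·7 = $1680.
Optimal plan:
  A->C1: 10 trays
  A->C3: 15 trays
  B->C1: 75 trays
  C->C1: 75 trays
  C->C2: 10 trays
  D->C1: 75 trays
Optimal cost = $1595.
Saving = 1680 − 1595 = $85.

85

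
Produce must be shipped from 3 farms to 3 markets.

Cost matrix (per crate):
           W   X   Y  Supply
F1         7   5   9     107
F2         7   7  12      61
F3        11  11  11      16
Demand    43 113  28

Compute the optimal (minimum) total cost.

1186

Optimal allocation:
  F1->X: 95 crates
  F1->Y: 12 crates
  F2->W: 43 crates
  F2->X: 18 crates
  F3->Y: 16 crates
Total cost = 1186.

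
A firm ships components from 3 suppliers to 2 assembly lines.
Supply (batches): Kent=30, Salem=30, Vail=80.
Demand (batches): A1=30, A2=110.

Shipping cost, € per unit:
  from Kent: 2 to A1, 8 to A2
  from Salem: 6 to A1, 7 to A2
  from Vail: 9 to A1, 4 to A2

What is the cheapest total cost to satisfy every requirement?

An optimal shipping plan:
  Kent to A1: 30 batches
  Salem to A2: 30 batches
  Vail to A2: 80 batches
Total cost = €590.
(Supply check: Kent ships 30; Salem ships 30; Vail ships 80.)

590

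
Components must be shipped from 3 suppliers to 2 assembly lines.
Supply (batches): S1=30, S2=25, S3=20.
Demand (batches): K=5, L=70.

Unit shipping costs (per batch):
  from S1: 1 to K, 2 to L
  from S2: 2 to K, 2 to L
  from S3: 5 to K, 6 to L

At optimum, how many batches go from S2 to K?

0

Solving gives:
  S1–K: 5 × 1 = 5
  S1–L: 25 × 2 = 50
  S2–L: 25 × 2 = 50
  S3–L: 20 × 6 = 120
Total cost = 225.
The route S2→K is not used.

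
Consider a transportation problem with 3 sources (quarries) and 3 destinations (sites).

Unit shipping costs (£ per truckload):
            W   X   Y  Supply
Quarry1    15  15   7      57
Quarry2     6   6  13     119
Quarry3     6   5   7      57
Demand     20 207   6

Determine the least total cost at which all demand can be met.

1806

One minimum-cost allocation:
  Quarry1->X: 51 truckloads
  Quarry1->Y: 6 truckloads
  Quarry2->W: 20 truckloads
  Quarry2->X: 99 truckloads
  Quarry3->X: 57 truckloads
Total cost = £1806.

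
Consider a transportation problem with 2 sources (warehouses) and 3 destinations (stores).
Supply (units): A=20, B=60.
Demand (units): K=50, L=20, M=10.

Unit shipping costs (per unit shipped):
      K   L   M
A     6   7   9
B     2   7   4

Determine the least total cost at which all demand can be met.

280

An optimal shipping plan:
  A–L: 20 × 7 = 140
  B–K: 50 × 2 = 100
  B–M: 10 × 4 = 40
Total = 140 + 100 + 40 = 280.
(Supply check: A ships 20; B ships 60.)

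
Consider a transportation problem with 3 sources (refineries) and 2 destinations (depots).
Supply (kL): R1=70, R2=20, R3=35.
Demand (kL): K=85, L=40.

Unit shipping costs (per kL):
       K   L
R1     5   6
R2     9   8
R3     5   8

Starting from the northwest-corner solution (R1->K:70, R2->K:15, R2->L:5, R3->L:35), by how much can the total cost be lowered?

100

Current plan cost = 70·5 + 15·9 + 5·8 + 35·8 = 805.
Optimal plan:
  R1 to K: 50 × 5 = 250
  R1 to L: 20 × 6 = 120
  R2 to L: 20 × 8 = 160
  R3 to K: 35 × 5 = 175
Optimal cost = 705.
Saving = 805 − 705 = 100.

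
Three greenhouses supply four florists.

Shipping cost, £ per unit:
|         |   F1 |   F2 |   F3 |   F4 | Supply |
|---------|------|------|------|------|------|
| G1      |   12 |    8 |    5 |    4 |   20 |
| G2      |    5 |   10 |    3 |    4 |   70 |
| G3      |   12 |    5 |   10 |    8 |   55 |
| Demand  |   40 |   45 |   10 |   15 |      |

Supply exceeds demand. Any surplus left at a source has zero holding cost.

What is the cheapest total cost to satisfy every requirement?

515

An optimal shipping plan:
  G1->F4: 15 × £4 = £60
  G2->F1: 40 × £5 = £200
  G2->F3: 10 × £3 = £30
  G3->F2: 45 × £5 = £225
Total = 60 + 200 + 30 + 225 = £515.
(Supply check: G1 ships 15; G2 ships 50; G3 ships 45.)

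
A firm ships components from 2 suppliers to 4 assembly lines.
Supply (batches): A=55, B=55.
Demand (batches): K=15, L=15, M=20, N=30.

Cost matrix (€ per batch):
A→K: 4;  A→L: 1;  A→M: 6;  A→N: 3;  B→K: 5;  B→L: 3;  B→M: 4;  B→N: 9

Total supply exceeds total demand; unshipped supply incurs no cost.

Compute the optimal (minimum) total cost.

250

One minimum-cost allocation:
  A→K: 10 × €4 = €40
  A→L: 15 × €1 = €15
  A→N: 30 × €3 = €90
  B→K: 5 × €5 = €25
  B→M: 20 × €4 = €80
Total = 40 + 15 + 90 + 25 + 80 = €250.
(Supply check: A ships 55; B ships 25.)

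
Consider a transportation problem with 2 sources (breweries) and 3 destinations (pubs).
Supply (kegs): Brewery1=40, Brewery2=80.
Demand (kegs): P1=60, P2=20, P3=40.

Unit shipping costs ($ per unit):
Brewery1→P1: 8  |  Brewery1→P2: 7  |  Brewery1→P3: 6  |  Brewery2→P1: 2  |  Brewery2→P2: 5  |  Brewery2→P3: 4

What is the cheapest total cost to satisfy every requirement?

Optimal allocation:
  Brewery1→P2: 20 × $7 = $140
  Brewery1→P3: 20 × $6 = $120
  Brewery2→P1: 60 × $2 = $120
  Brewery2→P3: 20 × $4 = $80
Total = 140 + 120 + 120 + 80 = $460.

460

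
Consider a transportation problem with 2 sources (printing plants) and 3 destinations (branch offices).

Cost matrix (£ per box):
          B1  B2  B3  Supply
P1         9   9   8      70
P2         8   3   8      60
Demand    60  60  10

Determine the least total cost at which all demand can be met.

800

A cheapest plan:
  P1 to B1: 60 × £9 = £540
  P1 to B3: 10 × £8 = £80
  P2 to B2: 60 × £3 = £180
Total = 540 + 80 + 180 = £800.
(Supply check: P1 ships 70; P2 ships 60.)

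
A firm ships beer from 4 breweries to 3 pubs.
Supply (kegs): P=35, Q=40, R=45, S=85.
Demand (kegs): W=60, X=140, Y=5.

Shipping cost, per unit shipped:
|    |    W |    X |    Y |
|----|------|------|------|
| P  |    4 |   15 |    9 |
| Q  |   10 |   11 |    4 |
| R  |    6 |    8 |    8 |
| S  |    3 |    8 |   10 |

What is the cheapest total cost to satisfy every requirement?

1460

An optimal shipping plan:
  P->W: 35 × 4 = 140
  Q->X: 35 × 11 = 385
  Q->Y: 5 × 4 = 20
  R->X: 45 × 8 = 360
  S->W: 25 × 3 = 75
  S->X: 60 × 8 = 480
Total = 140 + 385 + 20 + 360 + 75 + 480 = 1460.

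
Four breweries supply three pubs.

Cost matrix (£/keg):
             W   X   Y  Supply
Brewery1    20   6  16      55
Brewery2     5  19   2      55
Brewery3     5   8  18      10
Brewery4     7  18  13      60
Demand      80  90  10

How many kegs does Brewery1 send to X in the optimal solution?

55

Optimal shipments:
  Brewery1 to X: 55 × £6 = £330
  Brewery2 to W: 45 × £5 = £225
  Brewery2 to Y: 10 × £2 = £20
  Brewery3 to X: 10 × £8 = £80
  Brewery4 to W: 35 × £7 = £245
  Brewery4 to X: 25 × £18 = £450
Total cost = £1350.
So Brewery1→X carries 55 kegs.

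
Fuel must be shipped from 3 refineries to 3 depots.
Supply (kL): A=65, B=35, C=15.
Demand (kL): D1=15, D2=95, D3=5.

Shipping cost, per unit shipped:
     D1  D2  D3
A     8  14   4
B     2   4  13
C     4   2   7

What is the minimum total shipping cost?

940

A cheapest plan:
  A to D1: 15 × 8 = 120
  A to D2: 45 × 14 = 630
  A to D3: 5 × 4 = 20
  B to D2: 35 × 4 = 140
  C to D2: 15 × 2 = 30
Total = 120 + 630 + 20 + 140 + 30 = 940.
(Supply check: A ships 65; B ships 35; C ships 15.)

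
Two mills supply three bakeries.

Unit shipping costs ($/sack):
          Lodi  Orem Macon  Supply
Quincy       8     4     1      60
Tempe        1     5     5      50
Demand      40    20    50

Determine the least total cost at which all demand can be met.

One minimum-cost allocation:
  Quincy→Orem: 10 × $4 = $40
  Quincy→Macon: 50 × $1 = $50
  Tempe→Lodi: 40 × $1 = $40
  Tempe→Orem: 10 × $5 = $50
Total = 40 + 50 + 40 + 50 = $180.
(Supply check: Quincy ships 60; Tempe ships 50.)

180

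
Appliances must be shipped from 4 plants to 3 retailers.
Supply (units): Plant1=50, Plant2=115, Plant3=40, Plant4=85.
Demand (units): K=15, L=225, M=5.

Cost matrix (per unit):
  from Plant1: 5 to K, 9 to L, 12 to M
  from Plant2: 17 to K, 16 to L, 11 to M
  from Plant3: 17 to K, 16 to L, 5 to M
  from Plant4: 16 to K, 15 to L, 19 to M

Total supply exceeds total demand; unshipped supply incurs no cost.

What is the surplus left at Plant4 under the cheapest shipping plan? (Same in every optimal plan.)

Minimum-cost shipments:
  Plant1–K: 15 × 5 = 75
  Plant1–L: 35 × 9 = 315
  Plant2–L: 70 × 16 = 1120
  Plant3–L: 35 × 16 = 560
  Plant3–M: 5 × 5 = 25
  Plant4–L: 85 × 15 = 1275
Total cost = 3370.
Plant4 ships 85 of its 85, leaving 0.

0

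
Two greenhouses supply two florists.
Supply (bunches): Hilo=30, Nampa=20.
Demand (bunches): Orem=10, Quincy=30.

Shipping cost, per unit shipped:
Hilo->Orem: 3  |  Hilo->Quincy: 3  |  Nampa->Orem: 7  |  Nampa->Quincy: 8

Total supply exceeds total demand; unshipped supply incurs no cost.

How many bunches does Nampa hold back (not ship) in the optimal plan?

Minimum-cost shipments:
  Hilo–Quincy: 30 × 3 = 90
  Nampa–Orem: 10 × 7 = 70
Total cost = 160.
Nampa ships 10 of its 20, leaving 10.

10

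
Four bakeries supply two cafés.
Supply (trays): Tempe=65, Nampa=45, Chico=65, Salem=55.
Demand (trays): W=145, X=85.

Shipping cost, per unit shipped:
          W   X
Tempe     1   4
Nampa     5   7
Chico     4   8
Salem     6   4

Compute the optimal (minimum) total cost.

An optimal shipping plan:
  Tempe→W: 65 × 1 = 65
  Nampa→W: 15 × 5 = 75
  Nampa→X: 30 × 7 = 210
  Chico→W: 65 × 4 = 260
  Salem→X: 55 × 4 = 220
Total = 65 + 75 + 210 + 260 + 220 = 830.

830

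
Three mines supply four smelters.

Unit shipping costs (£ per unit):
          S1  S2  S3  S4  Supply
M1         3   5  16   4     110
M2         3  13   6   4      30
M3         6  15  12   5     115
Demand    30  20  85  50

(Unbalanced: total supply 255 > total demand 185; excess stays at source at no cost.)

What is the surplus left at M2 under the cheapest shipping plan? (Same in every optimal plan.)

An optimal plan:
  M1->S1: 30 tons
  M1->S2: 20 tons
  M1->S4: 50 tons
  M2->S3: 30 tons
  M3->S3: 55 tons
Total cost = £1230.
M2 ships 30 of its 30, leaving 0.

0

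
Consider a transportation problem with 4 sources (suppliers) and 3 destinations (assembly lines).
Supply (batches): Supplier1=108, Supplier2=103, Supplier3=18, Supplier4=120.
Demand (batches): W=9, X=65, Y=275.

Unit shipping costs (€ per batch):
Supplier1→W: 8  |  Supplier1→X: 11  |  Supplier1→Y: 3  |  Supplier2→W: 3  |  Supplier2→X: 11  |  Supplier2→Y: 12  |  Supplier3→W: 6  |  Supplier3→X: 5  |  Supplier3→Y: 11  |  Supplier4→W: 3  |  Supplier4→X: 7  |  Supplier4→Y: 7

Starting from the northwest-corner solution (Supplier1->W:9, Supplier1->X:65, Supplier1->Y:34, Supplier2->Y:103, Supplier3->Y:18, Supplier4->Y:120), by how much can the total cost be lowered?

Current plan cost = 9·8 + 65·11 + 34·3 + 103·12 + 18·11 + 120·7 = €3163.
Optimal plan:
  Supplier1->Y: 108 batches
  Supplier2->W: 9 batches
  Supplier2->X: 47 batches
  Supplier2->Y: 47 batches
  Supplier3->X: 18 batches
  Supplier4->Y: 120 batches
Optimal cost = €2362.
Saving = 3163 − 2362 = €801.

801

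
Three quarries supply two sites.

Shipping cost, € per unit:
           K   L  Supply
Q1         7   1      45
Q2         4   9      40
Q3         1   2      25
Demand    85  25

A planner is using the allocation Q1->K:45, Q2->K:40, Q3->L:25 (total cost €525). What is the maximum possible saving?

Current plan cost = 45·7 + 40·4 + 25·2 = €525.
Optimal plan:
  Q1–K: 20 × €7 = €140
  Q1–L: 25 × €1 = €25
  Q2–K: 40 × €4 = €160
  Q3–K: 25 × €1 = €25
Optimal cost = €350.
Saving = 525 − 350 = €175.

175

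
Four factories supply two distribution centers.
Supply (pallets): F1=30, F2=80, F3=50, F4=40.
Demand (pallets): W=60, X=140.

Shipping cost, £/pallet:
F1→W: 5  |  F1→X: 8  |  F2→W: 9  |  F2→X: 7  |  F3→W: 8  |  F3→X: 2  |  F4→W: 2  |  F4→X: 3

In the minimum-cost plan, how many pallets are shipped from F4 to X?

10

Solving gives:
  F1 to W: 30 × £5 = £150
  F2 to X: 80 × £7 = £560
  F3 to X: 50 × £2 = £100
  F4 to W: 30 × £2 = £60
  F4 to X: 10 × £3 = £30
Total cost = £900.
So F4→X carries 10 pallets.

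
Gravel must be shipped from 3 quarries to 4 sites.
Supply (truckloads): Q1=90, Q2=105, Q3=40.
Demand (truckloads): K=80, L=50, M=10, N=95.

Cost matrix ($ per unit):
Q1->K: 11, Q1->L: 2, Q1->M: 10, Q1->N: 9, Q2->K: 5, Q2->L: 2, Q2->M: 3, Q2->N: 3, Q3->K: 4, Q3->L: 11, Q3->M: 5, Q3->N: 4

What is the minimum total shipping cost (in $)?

Optimal allocation:
  Q1–L: 50 × $2 = $100
  Q1–N: 40 × $9 = $360
  Q2–K: 40 × $5 = $200
  Q2–M: 10 × $3 = $30
  Q2–N: 55 × $3 = $165
  Q3–K: 40 × $4 = $160
Total = 100 + 360 + 200 + 30 + 165 + 160 = $1015.
(Supply check: Q1 ships 90; Q2 ships 105; Q3 ships 40.)

1015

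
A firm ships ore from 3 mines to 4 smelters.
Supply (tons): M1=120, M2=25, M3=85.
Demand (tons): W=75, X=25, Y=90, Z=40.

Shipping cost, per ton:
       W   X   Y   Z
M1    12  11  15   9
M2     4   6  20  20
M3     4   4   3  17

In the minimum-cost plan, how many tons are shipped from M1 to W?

Optimal shipments:
  M1 to W: 50 × 12 = 600
  M1 to X: 25 × 11 = 275
  M1 to Y: 5 × 15 = 75
  M1 to Z: 40 × 9 = 360
  M2 to W: 25 × 4 = 100
  M3 to Y: 85 × 3 = 255
Total cost = 1665.
So M1→W carries 50 tons.

50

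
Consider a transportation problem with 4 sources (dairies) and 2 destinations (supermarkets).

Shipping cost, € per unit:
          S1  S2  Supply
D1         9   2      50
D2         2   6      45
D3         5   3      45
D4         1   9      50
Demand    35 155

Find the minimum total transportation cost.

675

An optimal shipping plan:
  D1->S2: 50 × €2 = €100
  D2->S2: 45 × €6 = €270
  D3->S2: 45 × €3 = €135
  D4->S1: 35 × €1 = €35
  D4->S2: 15 × €9 = €135
Total = 100 + 270 + 135 + 35 + 135 = €675.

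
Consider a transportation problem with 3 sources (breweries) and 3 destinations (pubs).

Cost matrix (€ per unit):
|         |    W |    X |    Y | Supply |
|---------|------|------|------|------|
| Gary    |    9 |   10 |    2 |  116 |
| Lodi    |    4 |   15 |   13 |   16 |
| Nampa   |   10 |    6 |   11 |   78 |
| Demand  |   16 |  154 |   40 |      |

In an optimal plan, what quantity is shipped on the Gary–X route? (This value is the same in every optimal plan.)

76

The minimum-cost plan:
  Gary to X: 76 × €10 = €760
  Gary to Y: 40 × €2 = €80
  Lodi to W: 16 × €4 = €64
  Nampa to X: 78 × €6 = €468
Total cost = €1372.
So Gary→X carries 76 kegs.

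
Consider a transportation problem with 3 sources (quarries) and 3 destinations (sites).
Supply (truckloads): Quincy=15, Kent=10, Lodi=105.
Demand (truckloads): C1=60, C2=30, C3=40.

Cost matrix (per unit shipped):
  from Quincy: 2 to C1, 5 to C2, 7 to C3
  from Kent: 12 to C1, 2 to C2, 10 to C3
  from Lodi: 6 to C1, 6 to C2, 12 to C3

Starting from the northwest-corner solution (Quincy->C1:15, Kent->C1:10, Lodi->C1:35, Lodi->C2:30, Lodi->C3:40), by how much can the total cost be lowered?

Current plan cost = 15·2 + 10·12 + 35·6 + 30·6 + 40·12 = 1020.
Optimal plan:
  Quincy→C3: 15 × 7 = 105
  Kent→C2: 10 × 2 = 20
  Lodi→C1: 60 × 6 = 360
  Lodi→C2: 20 × 6 = 120
  Lodi→C3: 25 × 12 = 300
Optimal cost = 905.
Saving = 1020 − 905 = 115.

115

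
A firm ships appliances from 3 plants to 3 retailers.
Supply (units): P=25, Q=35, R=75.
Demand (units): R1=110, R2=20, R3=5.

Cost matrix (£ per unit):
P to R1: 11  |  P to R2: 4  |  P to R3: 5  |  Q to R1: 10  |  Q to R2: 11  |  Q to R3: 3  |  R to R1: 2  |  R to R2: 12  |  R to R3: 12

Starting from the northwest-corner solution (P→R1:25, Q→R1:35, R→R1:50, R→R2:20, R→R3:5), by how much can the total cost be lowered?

Current plan cost = 25·11 + 35·10 + 50·2 + 20·12 + 5·12 = £1025.
Optimal plan:
  P–R1: 5 × £11 = £55
  P–R2: 20 × £4 = £80
  Q–R1: 30 × £10 = £300
  Q–R3: 5 × £3 = £15
  R–R1: 75 × £2 = £150
Optimal cost = £600.
Saving = 1025 − 600 = £425.

425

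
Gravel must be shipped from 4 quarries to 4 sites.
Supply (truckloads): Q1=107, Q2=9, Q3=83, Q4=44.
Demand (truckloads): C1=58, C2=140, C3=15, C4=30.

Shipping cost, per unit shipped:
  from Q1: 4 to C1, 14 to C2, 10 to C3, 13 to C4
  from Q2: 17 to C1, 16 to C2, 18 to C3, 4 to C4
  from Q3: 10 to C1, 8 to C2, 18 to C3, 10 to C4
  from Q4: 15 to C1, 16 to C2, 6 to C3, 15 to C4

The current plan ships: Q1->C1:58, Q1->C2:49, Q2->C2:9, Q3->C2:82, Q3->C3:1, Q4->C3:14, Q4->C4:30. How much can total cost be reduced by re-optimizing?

119

Current plan cost = 58·4 + 49·14 + 9·16 + 82·8 + 1·18 + 14·6 + 30·15 = 2270.
Optimal plan:
  Q1–C1: 58 truckloads
  Q1–C2: 49 truckloads
  Q2–C4: 9 truckloads
  Q3–C2: 83 truckloads
  Q4–C2: 8 truckloads
  Q4–C3: 15 truckloads
  Q4–C4: 21 truckloads
Optimal cost = 2151.
Saving = 2270 − 2151 = 119.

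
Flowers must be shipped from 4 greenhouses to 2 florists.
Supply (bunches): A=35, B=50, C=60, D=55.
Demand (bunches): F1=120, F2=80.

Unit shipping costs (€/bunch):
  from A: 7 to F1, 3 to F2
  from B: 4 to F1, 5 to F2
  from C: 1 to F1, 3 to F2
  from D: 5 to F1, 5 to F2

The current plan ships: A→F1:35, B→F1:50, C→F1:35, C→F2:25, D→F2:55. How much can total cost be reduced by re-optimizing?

190

Current plan cost = 35·7 + 50·4 + 35·1 + 25·3 + 55·5 = €830.
Optimal plan:
  A–F2: 35 × €3 = €105
  B–F1: 50 × €4 = €200
  C–F1: 60 × €1 = €60
  D–F1: 10 × €5 = €50
  D–F2: 45 × €5 = €225
Optimal cost = €640.
Saving = 830 − 640 = €190.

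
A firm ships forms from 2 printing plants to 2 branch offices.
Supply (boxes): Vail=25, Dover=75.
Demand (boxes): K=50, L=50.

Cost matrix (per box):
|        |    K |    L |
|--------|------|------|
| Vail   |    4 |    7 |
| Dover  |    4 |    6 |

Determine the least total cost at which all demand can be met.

500

Optimal allocation:
  Vail->K: 25 × 4 = 100
  Dover->K: 25 × 4 = 100
  Dover->L: 50 × 6 = 300
Total = 100 + 100 + 300 = 500.
(Supply check: Vail ships 25; Dover ships 75.)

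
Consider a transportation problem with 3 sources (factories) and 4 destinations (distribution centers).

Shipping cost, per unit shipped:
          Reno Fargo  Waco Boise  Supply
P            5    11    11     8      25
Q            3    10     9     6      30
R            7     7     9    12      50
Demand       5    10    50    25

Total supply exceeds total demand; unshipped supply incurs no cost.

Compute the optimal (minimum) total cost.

One minimum-cost allocation:
  P→Waco: 10 × 11 = 110
  Q→Reno: 5 × 3 = 15
  Q→Boise: 25 × 6 = 150
  R→Fargo: 10 × 7 = 70
  R→Waco: 40 × 9 = 360
Total = 110 + 15 + 150 + 70 + 360 = 705.

705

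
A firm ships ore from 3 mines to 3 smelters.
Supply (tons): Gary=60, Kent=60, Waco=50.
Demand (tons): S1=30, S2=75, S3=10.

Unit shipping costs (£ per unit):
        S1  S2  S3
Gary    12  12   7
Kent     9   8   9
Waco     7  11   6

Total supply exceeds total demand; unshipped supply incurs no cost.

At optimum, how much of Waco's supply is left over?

An optimal plan:
  Gary to S2: 5 × £12 = £60
  Kent to S2: 60 × £8 = £480
  Waco to S1: 30 × £7 = £210
  Waco to S2: 10 × £11 = £110
  Waco to S3: 10 × £6 = £60
Total cost = £920.
Waco ships 50 of its 50, leaving 0.

0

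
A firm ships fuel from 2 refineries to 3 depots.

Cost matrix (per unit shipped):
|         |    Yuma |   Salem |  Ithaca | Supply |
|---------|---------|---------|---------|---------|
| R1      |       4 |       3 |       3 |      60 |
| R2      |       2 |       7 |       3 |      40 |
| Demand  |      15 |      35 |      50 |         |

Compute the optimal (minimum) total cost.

One minimum-cost allocation:
  R1→Salem: 35 kL
  R1→Ithaca: 25 kL
  R2→Yuma: 15 kL
  R2→Ithaca: 25 kL
Total cost = 285.
(Supply check: R1 ships 60; R2 ships 40.)

285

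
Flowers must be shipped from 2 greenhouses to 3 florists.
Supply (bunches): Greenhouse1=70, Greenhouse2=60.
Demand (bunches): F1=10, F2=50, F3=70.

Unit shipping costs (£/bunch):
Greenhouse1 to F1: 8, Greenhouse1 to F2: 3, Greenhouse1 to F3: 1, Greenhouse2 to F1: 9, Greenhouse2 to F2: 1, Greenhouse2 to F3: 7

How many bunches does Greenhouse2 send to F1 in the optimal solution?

Optimal shipments:
  Greenhouse1→F3: 70 × £1 = £70
  Greenhouse2→F1: 10 × £9 = £90
  Greenhouse2→F2: 50 × £1 = £50
Total cost = £210.
So Greenhouse2→F1 carries 10 bunches.

10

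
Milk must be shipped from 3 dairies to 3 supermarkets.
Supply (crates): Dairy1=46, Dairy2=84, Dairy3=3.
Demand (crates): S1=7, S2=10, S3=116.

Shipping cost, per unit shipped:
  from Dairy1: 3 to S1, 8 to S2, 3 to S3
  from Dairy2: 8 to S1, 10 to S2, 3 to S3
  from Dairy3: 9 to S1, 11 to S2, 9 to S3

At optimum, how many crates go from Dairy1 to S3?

The minimum-cost plan:
  Dairy1–S1: 7 crates
  Dairy1–S2: 7 crates
  Dairy1–S3: 32 crates
  Dairy2–S3: 84 crates
  Dairy3–S2: 3 crates
Total cost = 458.
So Dairy1→S3 carries 32 crates.

32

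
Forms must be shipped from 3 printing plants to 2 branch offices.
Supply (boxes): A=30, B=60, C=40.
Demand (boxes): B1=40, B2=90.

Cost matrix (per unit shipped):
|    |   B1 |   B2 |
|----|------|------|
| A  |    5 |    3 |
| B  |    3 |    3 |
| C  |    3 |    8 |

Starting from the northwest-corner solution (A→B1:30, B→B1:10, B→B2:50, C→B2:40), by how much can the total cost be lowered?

Current plan cost = 30·5 + 10·3 + 50·3 + 40·8 = 650.
Optimal plan:
  A->B2: 30 boxes
  B->B2: 60 boxes
  C->B1: 40 boxes
Optimal cost = 390.
Saving = 650 − 390 = 260.

260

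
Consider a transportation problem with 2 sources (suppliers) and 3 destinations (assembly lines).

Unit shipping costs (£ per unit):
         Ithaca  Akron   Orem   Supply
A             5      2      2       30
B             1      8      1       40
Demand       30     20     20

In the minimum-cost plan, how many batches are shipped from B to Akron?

Optimal shipments:
  A–Akron: 20 × £2 = £40
  A–Orem: 10 × £2 = £20
  B–Ithaca: 30 × £1 = £30
  B–Orem: 10 × £1 = £10
Total cost = £100.
The route B→Akron is not used.

0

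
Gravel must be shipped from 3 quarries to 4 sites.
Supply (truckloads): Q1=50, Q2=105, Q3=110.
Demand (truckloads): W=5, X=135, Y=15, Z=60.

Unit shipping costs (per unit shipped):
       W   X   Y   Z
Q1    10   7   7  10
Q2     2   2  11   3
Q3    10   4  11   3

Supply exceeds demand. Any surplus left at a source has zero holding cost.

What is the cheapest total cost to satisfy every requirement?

A cheapest plan:
  Q1 to Y: 15 truckloads
  Q2 to W: 5 truckloads
  Q2 to X: 100 truckloads
  Q3 to X: 35 truckloads
  Q3 to Z: 60 truckloads
Total cost = 635.
(Supply check: Q1 ships 15; Q2 ships 105; Q3 ships 95.)

635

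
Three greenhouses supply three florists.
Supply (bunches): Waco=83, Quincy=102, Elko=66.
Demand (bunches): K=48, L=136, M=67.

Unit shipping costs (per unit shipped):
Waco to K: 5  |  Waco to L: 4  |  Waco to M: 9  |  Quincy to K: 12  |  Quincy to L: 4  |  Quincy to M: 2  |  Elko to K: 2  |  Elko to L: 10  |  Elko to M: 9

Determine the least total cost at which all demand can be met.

882

Optimal allocation:
  Waco to L: 83 × 4 = 332
  Quincy to L: 35 × 4 = 140
  Quincy to M: 67 × 2 = 134
  Elko to K: 48 × 2 = 96
  Elko to L: 18 × 10 = 180
Total = 332 + 140 + 134 + 96 + 180 = 882.
(Supply check: Waco ships 83; Quincy ships 102; Elko ships 66.)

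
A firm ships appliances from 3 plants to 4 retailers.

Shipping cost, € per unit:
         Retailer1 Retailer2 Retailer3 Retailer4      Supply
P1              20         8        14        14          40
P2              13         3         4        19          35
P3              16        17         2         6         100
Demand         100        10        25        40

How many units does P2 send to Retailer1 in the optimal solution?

35

Optimal shipments:
  P1 to Retailer1: 30 units
  P1 to Retailer2: 10 units
  P2 to Retailer1: 35 units
  P3 to Retailer1: 35 units
  P3 to Retailer3: 25 units
  P3 to Retailer4: 40 units
Total cost = €1985.
So P2→Retailer1 carries 35 units.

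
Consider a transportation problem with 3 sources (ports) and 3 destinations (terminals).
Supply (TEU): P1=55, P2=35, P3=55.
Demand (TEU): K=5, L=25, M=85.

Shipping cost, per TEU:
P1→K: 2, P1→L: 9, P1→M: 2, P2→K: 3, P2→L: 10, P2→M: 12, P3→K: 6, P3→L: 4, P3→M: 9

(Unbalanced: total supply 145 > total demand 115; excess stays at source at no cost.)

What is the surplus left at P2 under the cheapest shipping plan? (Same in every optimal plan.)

Minimum-cost shipments:
  P1 to M: 55 TEU
  P2 to K: 5 TEU
  P3 to L: 25 TEU
  P3 to M: 30 TEU
Total cost = 495.
P2 ships 5 of its 35, leaving 30.

30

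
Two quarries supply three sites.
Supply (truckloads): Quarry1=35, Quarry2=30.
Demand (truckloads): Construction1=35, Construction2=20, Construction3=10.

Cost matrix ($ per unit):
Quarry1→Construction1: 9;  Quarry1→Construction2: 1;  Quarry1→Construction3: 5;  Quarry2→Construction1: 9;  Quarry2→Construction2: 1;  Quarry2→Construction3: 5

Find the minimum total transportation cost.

An optimal shipping plan:
  Quarry1->Construction1: 5 truckloads
  Quarry1->Construction2: 20 truckloads
  Quarry1->Construction3: 10 truckloads
  Quarry2->Construction1: 30 truckloads
Total cost = $385.
(Supply check: Quarry1 ships 35; Quarry2 ships 30.)

385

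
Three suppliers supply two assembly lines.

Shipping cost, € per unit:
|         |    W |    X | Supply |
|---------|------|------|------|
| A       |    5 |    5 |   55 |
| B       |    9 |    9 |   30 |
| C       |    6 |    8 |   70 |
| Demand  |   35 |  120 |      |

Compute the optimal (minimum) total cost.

Optimal allocation:
  A->X: 55 × €5 = €275
  B->X: 30 × €9 = €270
  C->W: 35 × €6 = €210
  C->X: 35 × €8 = €280
Total = 275 + 270 + 210 + 280 = €1035.

1035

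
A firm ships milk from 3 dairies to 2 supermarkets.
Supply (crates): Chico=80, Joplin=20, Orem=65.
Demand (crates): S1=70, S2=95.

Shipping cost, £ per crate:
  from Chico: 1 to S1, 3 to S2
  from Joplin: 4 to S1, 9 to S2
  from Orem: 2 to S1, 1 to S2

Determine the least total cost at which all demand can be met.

285

Optimal allocation:
  Chico–S1: 50 crates
  Chico–S2: 30 crates
  Joplin–S1: 20 crates
  Orem–S2: 65 crates
Total cost = £285.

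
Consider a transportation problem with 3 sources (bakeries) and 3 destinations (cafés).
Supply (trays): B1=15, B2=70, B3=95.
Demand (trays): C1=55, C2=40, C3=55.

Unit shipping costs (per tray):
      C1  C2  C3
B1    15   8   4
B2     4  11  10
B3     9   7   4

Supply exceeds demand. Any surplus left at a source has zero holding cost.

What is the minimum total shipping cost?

An optimal shipping plan:
  B2->C1: 55 trays
  B3->C2: 40 trays
  B3->C3: 55 trays
Total cost = 720.
(Supply check: B1 ships 0; B2 ships 55; B3 ships 95.)

720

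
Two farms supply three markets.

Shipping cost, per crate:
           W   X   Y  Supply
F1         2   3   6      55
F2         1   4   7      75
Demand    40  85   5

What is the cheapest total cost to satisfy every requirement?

An optimal shipping plan:
  F1→X: 50 crates
  F1→Y: 5 crates
  F2→W: 40 crates
  F2→X: 35 crates
Total cost = 360.
(Supply check: F1 ships 55; F2 ships 75.)

360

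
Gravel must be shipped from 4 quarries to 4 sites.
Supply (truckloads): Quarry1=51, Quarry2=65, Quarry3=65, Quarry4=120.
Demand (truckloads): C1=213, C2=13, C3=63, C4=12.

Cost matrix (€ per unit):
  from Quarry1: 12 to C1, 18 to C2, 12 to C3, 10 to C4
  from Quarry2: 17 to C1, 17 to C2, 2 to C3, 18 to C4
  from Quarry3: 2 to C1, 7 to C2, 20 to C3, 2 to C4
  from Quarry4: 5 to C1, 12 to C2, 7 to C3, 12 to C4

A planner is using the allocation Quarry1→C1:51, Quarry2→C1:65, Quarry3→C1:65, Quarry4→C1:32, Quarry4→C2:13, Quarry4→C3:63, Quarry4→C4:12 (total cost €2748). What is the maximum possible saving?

1215

Current plan cost = 51·12 + 65·17 + 65·2 + 32·5 + 13·12 + 63·7 + 12·12 = €2748.
Optimal plan:
  Quarry1 to C1: 39 truckloads
  Quarry1 to C4: 12 truckloads
  Quarry2 to C2: 2 truckloads
  Quarry2 to C3: 63 truckloads
  Quarry3 to C1: 54 truckloads
  Quarry3 to C2: 11 truckloads
  Quarry4 to C1: 120 truckloads
Optimal cost = €1533.
Saving = 2748 − 1533 = €1215.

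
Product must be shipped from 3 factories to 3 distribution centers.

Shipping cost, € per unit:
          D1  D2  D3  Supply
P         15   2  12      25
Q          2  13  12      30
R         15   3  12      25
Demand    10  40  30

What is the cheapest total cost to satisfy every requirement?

475

One minimum-cost allocation:
  P to D2: 25 × €2 = €50
  Q to D1: 10 × €2 = €20
  Q to D3: 20 × €12 = €240
  R to D2: 15 × €3 = €45
  R to D3: 10 × €12 = €120
Total = 50 + 20 + 240 + 45 + 120 = €475.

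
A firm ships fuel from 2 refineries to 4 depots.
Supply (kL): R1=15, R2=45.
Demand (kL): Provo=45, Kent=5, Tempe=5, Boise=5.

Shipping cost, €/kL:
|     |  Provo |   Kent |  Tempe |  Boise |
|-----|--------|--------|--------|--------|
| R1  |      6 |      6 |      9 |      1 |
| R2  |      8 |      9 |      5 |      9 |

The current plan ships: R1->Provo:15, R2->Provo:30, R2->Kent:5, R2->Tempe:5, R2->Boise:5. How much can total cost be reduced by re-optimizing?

Current plan cost = 15·6 + 30·8 + 5·9 + 5·5 + 5·9 = €445.
Optimal plan:
  R1→Provo: 5 kL
  R1→Kent: 5 kL
  R1→Boise: 5 kL
  R2→Provo: 40 kL
  R2→Tempe: 5 kL
Optimal cost = €410.
Saving = 445 − 410 = €35.

35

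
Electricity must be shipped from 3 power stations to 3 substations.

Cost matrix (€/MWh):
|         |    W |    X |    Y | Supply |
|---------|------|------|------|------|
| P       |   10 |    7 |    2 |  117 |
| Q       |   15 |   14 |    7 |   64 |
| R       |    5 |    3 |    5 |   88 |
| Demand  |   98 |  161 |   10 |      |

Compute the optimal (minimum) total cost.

One minimum-cost allocation:
  P to X: 117 × €7 = €819
  Q to W: 54 × €15 = €810
  Q to Y: 10 × €7 = €70
  R to W: 44 × €5 = €220
  R to X: 44 × €3 = €132
Total = 819 + 810 + 70 + 220 + 132 = €2051.

2051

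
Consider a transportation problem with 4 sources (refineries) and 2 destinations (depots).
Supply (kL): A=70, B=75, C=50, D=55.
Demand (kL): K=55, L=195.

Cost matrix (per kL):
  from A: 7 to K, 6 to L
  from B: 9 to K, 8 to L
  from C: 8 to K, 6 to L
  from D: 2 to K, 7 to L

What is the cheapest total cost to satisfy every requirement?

A cheapest plan:
  A→L: 70 × 6 = 420
  B→L: 75 × 8 = 600
  C→L: 50 × 6 = 300
  D→K: 55 × 2 = 110
Total = 420 + 600 + 300 + 110 = 1430.
(Supply check: A ships 70; B ships 75; C ships 50; D ships 55.)

1430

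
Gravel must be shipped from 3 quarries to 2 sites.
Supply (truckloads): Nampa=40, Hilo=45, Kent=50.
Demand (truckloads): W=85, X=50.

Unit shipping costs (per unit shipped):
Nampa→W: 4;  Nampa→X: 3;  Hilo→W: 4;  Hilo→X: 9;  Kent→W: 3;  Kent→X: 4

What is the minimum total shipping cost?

An optimal shipping plan:
  Nampa→X: 40 × 3 = 120
  Hilo→W: 45 × 4 = 180
  Kent→W: 40 × 3 = 120
  Kent→X: 10 × 4 = 40
Total = 120 + 180 + 120 + 40 = 460.
(Supply check: Nampa ships 40; Hilo ships 45; Kent ships 50.)

460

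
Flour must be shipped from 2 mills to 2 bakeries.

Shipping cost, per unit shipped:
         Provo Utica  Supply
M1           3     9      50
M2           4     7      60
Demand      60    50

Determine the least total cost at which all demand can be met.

An optimal shipping plan:
  M1–Provo: 50 × 3 = 150
  M2–Provo: 10 × 4 = 40
  M2–Utica: 50 × 7 = 350
Total = 150 + 40 + 350 = 540.
(Supply check: M1 ships 50; M2 ships 60.)

540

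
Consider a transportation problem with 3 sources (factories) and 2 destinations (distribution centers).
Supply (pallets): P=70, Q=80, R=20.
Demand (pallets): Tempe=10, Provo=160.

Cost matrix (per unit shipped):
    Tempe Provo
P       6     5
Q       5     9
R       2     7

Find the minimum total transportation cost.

A cheapest plan:
  P–Provo: 70 × 5 = 350
  Q–Provo: 80 × 9 = 720
  R–Tempe: 10 × 2 = 20
  R–Provo: 10 × 7 = 70
Total = 350 + 720 + 20 + 70 = 1160.

1160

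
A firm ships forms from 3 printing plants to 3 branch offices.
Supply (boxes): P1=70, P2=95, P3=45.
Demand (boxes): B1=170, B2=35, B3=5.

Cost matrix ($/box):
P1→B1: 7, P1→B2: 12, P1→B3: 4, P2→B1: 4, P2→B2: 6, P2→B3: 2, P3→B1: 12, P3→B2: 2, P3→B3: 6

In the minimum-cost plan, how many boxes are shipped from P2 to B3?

0

The minimum-cost plan:
  P1–B1: 70 boxes
  P2–B1: 95 boxes
  P3–B1: 5 boxes
  P3–B2: 35 boxes
  P3–B3: 5 boxes
Total cost = $1030.
The route P2→B3 is not used.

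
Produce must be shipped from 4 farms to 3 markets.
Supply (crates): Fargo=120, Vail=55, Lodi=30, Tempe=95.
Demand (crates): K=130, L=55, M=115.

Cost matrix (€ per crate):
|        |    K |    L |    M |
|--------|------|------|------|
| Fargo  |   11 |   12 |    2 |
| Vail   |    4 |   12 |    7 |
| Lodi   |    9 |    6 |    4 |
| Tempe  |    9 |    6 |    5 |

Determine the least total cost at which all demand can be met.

1465

Optimal allocation:
  Fargo to K: 5 × €11 = €55
  Fargo to M: 115 × €2 = €230
  Vail to K: 55 × €4 = €220
  Lodi to K: 30 × €9 = €270
  Tempe to K: 40 × €9 = €360
  Tempe to L: 55 × €6 = €330
Total = 55 + 230 + 220 + 270 + 360 + 330 = €1465.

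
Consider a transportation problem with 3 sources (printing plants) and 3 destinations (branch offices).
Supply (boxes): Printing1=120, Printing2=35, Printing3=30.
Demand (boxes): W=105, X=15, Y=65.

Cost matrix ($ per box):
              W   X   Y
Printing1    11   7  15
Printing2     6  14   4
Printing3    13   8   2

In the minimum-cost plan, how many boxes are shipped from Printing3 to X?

The minimum-cost plan:
  Printing1->W: 105 × $11 = $1155
  Printing1->X: 15 × $7 = $105
  Printing2->Y: 35 × $4 = $140
  Printing3->Y: 30 × $2 = $60
Total cost = $1460.
The route Printing3→X is not used.

0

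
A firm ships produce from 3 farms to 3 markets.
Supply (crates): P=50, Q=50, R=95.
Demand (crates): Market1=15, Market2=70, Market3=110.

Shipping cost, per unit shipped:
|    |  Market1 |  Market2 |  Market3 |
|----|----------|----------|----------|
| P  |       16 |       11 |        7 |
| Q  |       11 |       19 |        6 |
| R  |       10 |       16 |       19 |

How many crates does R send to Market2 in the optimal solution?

70

Solving gives:
  P–Market3: 50 × 7 = 350
  Q–Market3: 50 × 6 = 300
  R–Market1: 15 × 10 = 150
  R–Market2: 70 × 16 = 1120
  R–Market3: 10 × 19 = 190
Total cost = 2110.
So R→Market2 carries 70 crates.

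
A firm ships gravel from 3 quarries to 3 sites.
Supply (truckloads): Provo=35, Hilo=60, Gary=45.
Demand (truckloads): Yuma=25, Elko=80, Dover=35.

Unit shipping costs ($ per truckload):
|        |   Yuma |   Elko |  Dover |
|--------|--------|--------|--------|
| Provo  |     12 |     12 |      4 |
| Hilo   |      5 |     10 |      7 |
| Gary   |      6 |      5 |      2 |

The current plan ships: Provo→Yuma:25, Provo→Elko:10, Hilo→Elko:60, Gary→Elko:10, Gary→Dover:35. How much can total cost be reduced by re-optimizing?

300

Current plan cost = 25·12 + 10·12 + 60·10 + 10·5 + 35·2 = $1140.
Optimal plan:
  Provo–Dover: 35 × $4 = $140
  Hilo–Yuma: 25 × $5 = $125
  Hilo–Elko: 35 × $10 = $350
  Gary–Elko: 45 × $5 = $225
Optimal cost = $840.
Saving = 1140 − 840 = $300.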